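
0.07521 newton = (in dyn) 7521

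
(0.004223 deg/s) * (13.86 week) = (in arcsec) 1.274e+08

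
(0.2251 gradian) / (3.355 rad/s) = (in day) 1.22e-08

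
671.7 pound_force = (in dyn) 2.988e+08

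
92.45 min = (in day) 0.0642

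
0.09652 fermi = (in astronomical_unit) 6.452e-28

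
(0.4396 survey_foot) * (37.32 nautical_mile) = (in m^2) 9261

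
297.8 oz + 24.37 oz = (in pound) 20.14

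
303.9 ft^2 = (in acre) 0.006977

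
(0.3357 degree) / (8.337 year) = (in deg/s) 1.277e-09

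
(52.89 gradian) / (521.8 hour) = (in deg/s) 2.534e-05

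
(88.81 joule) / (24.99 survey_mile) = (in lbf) 0.0004964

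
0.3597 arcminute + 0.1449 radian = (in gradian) 9.231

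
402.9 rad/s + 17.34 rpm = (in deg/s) 2.319e+04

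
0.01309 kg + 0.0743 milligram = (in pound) 0.02886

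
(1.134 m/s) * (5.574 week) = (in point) 1.084e+10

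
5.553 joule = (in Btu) 0.005263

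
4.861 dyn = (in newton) 4.861e-05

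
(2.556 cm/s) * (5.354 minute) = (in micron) 8.211e+06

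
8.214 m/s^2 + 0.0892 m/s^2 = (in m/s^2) 8.303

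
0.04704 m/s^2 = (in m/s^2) 0.04704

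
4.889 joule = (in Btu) 0.004634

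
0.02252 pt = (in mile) 4.937e-09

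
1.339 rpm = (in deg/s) 8.034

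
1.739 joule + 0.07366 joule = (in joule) 1.813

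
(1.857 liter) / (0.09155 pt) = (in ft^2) 618.9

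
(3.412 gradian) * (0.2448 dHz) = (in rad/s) 0.001312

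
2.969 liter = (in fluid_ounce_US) 100.4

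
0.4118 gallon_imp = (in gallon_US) 0.4946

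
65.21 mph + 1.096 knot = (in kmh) 107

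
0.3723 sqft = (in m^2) 0.03459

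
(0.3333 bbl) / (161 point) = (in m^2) 0.933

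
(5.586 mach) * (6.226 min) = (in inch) 2.797e+07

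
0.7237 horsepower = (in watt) 539.7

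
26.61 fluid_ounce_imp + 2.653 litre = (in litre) 3.409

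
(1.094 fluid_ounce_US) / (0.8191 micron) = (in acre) 0.00976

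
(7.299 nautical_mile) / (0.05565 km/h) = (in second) 8.745e+05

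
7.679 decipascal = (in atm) 7.579e-06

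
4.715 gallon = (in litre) 17.85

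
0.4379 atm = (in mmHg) 332.8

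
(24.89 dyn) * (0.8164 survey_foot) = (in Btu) 5.87e-08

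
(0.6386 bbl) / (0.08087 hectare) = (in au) 8.392e-16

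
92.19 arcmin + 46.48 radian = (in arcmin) 1.599e+05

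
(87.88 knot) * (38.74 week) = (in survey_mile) 6.582e+05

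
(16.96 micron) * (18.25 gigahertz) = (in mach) 909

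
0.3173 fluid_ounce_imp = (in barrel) 5.671e-05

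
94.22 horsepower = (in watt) 7.026e+04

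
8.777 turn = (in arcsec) 1.137e+07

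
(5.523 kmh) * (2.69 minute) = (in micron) 2.476e+08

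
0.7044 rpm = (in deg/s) 4.226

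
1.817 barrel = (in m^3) 0.2889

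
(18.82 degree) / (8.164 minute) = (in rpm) 0.006403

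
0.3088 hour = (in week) 0.001838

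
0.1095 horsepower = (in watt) 81.65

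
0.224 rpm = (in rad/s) 0.02346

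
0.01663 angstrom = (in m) 1.663e-12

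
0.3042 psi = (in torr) 15.73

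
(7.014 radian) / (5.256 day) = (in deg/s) 0.000885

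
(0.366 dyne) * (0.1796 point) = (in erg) 0.002319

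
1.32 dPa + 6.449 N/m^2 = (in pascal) 6.581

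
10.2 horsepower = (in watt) 7606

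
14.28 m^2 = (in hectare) 0.001428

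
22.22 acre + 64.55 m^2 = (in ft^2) 9.686e+05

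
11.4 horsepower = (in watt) 8501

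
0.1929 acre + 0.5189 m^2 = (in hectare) 0.07812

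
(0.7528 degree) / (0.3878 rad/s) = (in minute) 0.0005647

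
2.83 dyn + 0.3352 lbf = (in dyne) 1.491e+05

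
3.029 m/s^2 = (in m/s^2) 3.029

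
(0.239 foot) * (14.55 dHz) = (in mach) 0.0003113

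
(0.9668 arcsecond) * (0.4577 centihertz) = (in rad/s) 2.145e-08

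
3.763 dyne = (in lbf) 8.46e-06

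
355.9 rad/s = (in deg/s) 2.039e+04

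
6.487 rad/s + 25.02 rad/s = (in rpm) 300.9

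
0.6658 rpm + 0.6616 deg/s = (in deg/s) 4.656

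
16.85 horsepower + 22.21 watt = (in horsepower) 16.88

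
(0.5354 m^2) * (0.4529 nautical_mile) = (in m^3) 449.1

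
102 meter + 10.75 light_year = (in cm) 1.017e+19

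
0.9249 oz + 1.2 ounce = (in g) 60.24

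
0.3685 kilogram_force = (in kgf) 0.3685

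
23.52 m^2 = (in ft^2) 253.2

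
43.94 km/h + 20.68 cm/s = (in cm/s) 1241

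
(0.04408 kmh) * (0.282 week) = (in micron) 2.088e+09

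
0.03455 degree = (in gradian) 0.03839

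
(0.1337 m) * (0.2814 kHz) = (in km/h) 135.4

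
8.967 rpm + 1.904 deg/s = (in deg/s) 55.71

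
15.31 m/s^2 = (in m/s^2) 15.31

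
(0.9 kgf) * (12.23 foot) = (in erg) 3.29e+08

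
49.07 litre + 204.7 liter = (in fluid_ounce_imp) 8931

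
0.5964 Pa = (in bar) 5.964e-06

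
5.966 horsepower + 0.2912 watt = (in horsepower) 5.966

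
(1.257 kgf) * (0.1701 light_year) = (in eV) 1.238e+35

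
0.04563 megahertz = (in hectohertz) 456.3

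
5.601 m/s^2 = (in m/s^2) 5.601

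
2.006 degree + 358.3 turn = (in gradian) 1.433e+05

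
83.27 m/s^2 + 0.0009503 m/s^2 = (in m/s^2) 83.27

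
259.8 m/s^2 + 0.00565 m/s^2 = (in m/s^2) 259.8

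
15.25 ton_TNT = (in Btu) 6.048e+07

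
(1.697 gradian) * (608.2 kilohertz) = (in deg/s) 9.289e+05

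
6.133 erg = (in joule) 6.133e-07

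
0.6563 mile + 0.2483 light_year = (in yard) 2.569e+15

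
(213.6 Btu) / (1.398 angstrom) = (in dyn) 1.612e+20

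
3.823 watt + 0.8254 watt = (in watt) 4.648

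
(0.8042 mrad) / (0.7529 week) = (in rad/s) 1.766e-09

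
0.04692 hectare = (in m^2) 469.2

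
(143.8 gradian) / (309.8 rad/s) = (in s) 0.007291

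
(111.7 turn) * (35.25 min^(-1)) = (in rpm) 3937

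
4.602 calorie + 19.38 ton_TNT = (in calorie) 1.938e+10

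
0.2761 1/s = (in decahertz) 0.02761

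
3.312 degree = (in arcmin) 198.7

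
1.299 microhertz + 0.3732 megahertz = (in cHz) 3.732e+07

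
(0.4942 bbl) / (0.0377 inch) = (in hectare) 0.008205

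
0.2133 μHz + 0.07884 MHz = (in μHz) 7.884e+10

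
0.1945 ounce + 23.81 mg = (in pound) 0.01221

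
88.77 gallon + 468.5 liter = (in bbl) 5.06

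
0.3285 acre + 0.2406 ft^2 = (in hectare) 0.1329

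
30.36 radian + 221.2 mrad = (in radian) 30.58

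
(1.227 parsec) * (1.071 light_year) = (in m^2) 3.836e+32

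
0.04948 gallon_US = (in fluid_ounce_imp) 6.592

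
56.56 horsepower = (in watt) 4.218e+04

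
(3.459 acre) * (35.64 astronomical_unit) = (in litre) 7.463e+19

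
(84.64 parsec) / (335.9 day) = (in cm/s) 8.999e+12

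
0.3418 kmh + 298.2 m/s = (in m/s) 298.3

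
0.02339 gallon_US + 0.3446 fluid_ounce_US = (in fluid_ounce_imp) 3.475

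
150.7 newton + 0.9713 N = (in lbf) 34.1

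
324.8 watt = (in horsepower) 0.4356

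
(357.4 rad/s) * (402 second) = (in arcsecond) 2.964e+10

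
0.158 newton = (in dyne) 1.58e+04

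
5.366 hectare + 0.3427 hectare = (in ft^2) 6.145e+05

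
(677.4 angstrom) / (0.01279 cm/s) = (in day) 6.13e-09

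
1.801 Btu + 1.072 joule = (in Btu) 1.802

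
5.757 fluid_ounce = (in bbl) 0.001071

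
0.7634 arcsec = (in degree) 0.0002121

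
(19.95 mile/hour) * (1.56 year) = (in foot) 1.439e+09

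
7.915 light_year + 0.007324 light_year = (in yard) 8.197e+16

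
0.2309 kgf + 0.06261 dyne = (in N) 2.264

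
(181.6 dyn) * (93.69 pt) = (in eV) 3.746e+14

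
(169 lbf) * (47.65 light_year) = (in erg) 3.389e+27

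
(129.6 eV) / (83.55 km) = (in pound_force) 5.587e-23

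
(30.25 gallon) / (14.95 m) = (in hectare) 7.659e-07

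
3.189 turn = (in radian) 20.04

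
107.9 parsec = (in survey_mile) 2.069e+15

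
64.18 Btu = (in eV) 4.226e+23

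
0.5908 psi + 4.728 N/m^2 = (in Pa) 4078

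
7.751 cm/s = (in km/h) 0.279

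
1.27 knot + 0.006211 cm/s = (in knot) 1.27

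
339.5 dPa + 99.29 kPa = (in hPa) 993.2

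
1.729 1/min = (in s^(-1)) 0.02882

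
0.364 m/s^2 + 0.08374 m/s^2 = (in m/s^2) 0.4477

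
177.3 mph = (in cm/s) 7926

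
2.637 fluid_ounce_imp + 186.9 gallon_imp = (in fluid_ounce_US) 2.873e+04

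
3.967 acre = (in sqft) 1.728e+05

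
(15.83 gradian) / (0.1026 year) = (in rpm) 7.339e-07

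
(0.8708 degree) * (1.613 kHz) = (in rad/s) 24.51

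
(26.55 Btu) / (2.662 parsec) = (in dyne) 3.41e-08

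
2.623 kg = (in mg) 2.623e+06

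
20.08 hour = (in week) 0.1195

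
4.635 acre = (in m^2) 1.876e+04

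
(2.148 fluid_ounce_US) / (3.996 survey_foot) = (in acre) 1.289e-08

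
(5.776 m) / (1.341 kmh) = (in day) 0.0001795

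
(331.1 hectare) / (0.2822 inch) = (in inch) 1.819e+10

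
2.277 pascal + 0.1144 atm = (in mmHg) 86.96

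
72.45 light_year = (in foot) 2.249e+18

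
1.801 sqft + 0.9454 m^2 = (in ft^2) 11.98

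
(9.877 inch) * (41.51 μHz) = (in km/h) 3.749e-05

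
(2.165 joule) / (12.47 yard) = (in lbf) 0.04268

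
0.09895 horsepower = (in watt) 73.79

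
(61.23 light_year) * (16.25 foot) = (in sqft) 3.088e+19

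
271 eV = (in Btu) 4.115e-20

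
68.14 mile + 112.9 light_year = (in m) 1.068e+18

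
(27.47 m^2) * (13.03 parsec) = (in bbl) 6.947e+19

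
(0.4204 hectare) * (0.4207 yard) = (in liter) 1.617e+06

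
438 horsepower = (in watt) 3.266e+05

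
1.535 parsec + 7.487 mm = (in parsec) 1.535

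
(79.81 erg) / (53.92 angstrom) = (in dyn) 1.48e+08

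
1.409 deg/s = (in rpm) 0.2348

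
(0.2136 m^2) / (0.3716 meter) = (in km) 0.0005748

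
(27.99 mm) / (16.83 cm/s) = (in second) 0.1663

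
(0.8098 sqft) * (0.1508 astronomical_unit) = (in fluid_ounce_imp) 5.973e+13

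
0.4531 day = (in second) 3.915e+04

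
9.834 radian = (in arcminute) 3.381e+04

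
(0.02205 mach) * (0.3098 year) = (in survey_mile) 4.558e+04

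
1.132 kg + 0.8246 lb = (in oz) 53.12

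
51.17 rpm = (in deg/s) 307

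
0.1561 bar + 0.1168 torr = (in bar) 0.1563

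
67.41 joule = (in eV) 4.207e+20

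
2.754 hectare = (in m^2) 2.754e+04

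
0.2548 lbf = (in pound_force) 0.2548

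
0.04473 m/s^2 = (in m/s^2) 0.04473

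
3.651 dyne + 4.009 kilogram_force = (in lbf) 8.838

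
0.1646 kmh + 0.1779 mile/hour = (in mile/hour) 0.2802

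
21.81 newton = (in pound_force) 4.903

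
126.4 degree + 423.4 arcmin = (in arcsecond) 4.804e+05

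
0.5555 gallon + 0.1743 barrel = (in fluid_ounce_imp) 1049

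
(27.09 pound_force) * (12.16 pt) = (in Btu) 0.00049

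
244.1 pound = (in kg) 110.7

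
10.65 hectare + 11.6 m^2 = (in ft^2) 1.146e+06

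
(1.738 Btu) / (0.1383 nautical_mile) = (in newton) 7.159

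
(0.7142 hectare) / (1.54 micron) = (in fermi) 4.638e+24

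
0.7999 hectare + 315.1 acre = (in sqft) 1.381e+07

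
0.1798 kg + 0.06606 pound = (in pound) 0.4625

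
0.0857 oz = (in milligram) 2430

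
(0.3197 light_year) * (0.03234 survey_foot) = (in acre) 7.367e+09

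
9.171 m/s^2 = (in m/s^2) 9.171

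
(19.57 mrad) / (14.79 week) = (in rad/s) 2.188e-09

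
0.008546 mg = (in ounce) 3.015e-07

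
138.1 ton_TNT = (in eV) 3.606e+30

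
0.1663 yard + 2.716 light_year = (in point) 7.284e+19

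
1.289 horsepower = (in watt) 961.2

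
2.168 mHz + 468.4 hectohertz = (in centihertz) 4.684e+06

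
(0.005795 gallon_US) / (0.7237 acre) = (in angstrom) 74.9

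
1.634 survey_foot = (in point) 1412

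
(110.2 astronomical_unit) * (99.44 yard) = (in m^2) 1.499e+15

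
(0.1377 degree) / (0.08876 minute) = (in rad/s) 0.0004513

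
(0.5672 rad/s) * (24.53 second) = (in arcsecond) 2.87e+06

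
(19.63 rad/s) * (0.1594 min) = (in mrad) 1.877e+05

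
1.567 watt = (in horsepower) 0.002101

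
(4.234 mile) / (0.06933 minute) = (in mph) 3664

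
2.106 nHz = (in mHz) 2.106e-06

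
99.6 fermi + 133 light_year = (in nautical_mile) 6.794e+14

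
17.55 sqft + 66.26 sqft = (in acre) 0.001924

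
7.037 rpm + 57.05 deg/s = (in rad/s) 1.733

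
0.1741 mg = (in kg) 1.741e-07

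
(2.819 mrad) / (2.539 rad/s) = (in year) 3.521e-11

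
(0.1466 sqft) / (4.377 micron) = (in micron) 3.112e+09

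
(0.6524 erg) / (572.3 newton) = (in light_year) 1.205e-26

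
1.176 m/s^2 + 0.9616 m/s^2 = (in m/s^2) 2.138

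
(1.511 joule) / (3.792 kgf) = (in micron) 4.063e+04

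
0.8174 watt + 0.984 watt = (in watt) 1.801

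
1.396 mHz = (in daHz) 0.0001396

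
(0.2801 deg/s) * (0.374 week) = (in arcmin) 3.801e+06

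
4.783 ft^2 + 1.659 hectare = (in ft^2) 1.786e+05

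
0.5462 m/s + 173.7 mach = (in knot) 1.15e+05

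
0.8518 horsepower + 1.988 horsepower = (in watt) 2118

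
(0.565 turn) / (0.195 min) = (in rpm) 2.897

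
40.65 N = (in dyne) 4.065e+06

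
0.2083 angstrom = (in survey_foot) 6.834e-11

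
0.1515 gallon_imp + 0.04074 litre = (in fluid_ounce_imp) 25.67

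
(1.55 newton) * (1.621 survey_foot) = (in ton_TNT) 1.83e-10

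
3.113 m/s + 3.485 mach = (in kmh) 4283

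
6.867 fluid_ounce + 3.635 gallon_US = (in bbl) 0.08782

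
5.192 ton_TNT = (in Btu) 2.059e+07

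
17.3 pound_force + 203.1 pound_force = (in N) 980.4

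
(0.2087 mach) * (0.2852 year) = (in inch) 2.516e+10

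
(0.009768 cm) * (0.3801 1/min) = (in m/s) 6.188e-07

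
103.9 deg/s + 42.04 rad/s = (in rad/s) 43.85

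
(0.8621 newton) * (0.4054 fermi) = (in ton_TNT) 8.353e-26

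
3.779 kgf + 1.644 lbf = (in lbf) 9.975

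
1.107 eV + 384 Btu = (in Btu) 384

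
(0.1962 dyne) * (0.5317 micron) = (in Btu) 9.888e-16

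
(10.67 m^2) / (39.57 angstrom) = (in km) 2.696e+06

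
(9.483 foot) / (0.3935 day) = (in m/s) 8.502e-05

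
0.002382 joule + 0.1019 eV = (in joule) 0.002382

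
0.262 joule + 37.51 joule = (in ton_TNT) 9.028e-09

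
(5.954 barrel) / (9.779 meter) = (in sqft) 1.042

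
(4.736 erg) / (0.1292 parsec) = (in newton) 1.188e-22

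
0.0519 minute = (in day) 3.604e-05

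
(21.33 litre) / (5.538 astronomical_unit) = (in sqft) 2.771e-13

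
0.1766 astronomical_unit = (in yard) 2.889e+10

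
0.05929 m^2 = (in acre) 1.465e-05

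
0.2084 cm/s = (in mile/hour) 0.004662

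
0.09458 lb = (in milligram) 4.29e+04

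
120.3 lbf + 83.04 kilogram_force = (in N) 1349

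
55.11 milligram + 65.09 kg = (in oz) 2296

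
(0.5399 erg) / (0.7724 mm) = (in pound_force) 1.571e-05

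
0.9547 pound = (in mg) 4.33e+05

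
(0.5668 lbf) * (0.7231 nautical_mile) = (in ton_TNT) 8.07e-07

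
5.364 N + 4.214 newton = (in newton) 9.578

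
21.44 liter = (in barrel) 0.1349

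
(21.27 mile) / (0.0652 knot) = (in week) 1.687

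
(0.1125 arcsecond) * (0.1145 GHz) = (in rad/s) 62.45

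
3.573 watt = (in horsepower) 0.004791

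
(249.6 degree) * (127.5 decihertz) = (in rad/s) 55.54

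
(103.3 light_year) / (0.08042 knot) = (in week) 3.906e+13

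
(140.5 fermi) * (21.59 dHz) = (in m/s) 3.033e-13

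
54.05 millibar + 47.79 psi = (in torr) 2512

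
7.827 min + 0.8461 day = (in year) 0.002333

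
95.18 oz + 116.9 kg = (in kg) 119.6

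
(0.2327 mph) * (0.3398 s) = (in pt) 100.2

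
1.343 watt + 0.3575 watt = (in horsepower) 0.00228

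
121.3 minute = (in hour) 2.022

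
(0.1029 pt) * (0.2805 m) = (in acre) 2.516e-09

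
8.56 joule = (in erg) 8.56e+07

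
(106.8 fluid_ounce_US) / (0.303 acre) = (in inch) 0.0001014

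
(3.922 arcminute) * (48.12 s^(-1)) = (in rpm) 0.5242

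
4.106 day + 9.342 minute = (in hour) 98.7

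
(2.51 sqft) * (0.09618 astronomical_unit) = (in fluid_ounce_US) 1.135e+14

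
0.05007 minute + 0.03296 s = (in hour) 0.0008437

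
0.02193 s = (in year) 6.954e-10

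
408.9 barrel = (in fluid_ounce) 2.198e+06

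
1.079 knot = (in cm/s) 55.51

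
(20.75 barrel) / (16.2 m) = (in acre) 5.032e-05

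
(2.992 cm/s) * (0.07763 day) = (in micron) 2.007e+08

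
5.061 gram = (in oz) 0.1785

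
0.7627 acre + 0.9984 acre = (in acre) 1.761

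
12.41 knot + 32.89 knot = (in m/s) 23.3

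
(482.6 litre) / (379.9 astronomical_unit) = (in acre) 2.098e-18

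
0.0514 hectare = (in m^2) 514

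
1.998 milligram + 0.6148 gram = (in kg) 0.0006168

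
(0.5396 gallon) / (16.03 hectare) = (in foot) 4.181e-08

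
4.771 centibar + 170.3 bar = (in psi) 2471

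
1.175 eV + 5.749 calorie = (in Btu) 0.0228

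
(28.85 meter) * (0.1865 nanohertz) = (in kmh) 1.937e-08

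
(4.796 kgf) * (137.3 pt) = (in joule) 2.278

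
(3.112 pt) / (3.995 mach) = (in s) 8.071e-07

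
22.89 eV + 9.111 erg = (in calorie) 2.178e-07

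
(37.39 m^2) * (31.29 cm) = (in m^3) 11.7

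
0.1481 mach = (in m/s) 50.43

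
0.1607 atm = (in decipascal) 1.628e+05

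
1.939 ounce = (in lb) 0.1212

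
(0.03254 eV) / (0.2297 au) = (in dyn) 1.517e-26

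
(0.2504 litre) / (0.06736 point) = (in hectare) 0.001054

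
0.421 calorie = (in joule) 1.761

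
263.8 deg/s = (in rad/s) 4.604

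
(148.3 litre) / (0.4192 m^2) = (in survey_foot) 1.161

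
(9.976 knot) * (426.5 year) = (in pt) 1.957e+14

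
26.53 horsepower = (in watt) 1.978e+04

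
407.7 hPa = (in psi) 5.913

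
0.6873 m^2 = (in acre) 0.0001698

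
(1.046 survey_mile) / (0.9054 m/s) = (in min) 30.99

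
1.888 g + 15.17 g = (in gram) 17.06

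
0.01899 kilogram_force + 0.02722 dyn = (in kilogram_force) 0.01899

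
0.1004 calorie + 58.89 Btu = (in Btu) 58.89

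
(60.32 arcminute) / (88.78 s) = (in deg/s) 0.01132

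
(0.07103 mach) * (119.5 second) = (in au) 1.932e-08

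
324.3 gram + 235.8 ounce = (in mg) 7.009e+06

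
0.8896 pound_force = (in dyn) 3.957e+05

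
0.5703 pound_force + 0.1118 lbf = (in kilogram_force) 0.3094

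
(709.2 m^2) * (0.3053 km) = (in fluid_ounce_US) 7.321e+09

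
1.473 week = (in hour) 247.5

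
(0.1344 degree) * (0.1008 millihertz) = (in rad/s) 2.364e-07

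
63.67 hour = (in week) 0.379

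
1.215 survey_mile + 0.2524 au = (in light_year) 3.991e-06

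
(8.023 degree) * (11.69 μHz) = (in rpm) 1.563e-05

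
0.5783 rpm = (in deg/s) 3.47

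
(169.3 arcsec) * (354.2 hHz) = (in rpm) 277.6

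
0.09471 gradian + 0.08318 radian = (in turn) 0.01348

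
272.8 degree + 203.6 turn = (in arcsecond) 2.648e+08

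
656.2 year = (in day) 2.395e+05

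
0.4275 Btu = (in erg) 4.51e+09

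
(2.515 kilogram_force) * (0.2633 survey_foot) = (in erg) 1.979e+07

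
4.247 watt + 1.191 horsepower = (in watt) 892.4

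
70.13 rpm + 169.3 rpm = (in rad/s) 25.07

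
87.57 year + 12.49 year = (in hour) 8.765e+05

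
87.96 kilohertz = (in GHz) 8.796e-05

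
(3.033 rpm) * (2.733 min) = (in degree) 2984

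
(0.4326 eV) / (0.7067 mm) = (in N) 9.808e-17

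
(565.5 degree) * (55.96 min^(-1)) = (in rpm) 87.9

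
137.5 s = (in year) 4.36e-06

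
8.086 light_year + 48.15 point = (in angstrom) 7.65e+26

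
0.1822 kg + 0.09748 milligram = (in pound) 0.4017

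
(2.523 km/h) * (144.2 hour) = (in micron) 3.638e+11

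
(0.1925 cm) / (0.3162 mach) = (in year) 5.67e-13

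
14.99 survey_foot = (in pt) 1.295e+04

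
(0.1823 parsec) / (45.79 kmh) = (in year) 1.402e+07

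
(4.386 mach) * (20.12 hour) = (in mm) 1.082e+11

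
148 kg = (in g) 1.48e+05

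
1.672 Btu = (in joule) 1764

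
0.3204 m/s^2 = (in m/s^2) 0.3204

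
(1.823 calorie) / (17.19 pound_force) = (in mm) 99.75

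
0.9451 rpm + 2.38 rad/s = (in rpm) 23.67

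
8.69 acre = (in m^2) 3.517e+04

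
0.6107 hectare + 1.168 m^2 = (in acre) 1.509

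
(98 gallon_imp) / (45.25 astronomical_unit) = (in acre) 1.626e-17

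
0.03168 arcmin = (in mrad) 0.009215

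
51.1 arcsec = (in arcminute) 0.8517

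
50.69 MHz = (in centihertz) 5.069e+09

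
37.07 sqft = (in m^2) 3.444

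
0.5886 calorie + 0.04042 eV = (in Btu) 0.002334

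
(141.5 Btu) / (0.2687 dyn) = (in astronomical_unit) 0.3714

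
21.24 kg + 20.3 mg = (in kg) 21.24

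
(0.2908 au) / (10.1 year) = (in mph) 305.5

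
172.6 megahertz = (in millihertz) 1.726e+11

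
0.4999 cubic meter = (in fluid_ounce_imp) 1.759e+04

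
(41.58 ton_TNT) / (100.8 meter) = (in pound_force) 3.88e+08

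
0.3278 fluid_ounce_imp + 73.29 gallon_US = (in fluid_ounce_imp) 9765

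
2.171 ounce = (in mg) 6.155e+04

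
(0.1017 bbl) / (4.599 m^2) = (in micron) 3516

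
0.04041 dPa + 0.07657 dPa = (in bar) 1.17e-07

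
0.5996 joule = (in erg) 5.996e+06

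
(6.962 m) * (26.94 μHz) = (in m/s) 0.0001876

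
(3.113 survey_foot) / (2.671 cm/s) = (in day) 0.0004112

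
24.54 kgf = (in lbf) 54.1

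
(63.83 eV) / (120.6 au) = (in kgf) 5.78e-32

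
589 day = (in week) 84.14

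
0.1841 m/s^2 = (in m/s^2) 0.1841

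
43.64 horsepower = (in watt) 3.254e+04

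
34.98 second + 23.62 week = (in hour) 3968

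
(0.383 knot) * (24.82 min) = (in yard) 320.9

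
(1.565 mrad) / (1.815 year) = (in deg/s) 1.567e-09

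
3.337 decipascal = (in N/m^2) 0.3337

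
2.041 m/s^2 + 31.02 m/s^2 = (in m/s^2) 33.06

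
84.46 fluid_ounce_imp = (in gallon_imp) 0.5279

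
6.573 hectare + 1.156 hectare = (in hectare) 7.729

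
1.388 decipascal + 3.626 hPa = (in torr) 2.721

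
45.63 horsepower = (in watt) 3.403e+04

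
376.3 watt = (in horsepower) 0.5046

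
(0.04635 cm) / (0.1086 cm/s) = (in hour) 0.0001186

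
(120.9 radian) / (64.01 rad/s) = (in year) 5.989e-08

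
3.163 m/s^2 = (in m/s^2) 3.163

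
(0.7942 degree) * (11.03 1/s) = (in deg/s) 8.76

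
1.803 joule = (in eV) 1.125e+19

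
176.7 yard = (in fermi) 1.616e+17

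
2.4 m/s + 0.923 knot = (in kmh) 10.35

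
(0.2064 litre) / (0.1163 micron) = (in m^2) 1775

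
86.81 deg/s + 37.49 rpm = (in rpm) 51.96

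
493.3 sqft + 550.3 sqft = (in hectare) 0.009695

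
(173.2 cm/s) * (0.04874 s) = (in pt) 239.3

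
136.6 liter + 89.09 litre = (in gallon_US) 59.62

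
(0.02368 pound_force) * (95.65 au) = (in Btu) 1.429e+09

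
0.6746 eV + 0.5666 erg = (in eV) 3.536e+11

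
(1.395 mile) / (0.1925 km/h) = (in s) 4.199e+04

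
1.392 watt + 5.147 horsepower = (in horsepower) 5.149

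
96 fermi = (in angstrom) 0.00096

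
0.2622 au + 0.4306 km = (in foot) 1.287e+11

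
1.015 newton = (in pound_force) 0.2282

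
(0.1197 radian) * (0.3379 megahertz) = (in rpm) 3.862e+05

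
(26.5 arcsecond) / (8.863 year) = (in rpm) 4.389e-12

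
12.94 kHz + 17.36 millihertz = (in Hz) 1.294e+04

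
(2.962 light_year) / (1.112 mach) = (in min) 1.233e+12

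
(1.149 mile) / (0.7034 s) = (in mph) 5881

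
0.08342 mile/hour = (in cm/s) 3.729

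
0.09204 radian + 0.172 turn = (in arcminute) 4032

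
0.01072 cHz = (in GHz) 1.072e-13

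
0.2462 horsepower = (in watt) 183.6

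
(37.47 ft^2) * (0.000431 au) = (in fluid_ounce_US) 7.589e+12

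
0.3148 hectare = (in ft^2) 3.388e+04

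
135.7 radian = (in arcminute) 4.665e+05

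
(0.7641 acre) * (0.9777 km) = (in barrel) 1.902e+07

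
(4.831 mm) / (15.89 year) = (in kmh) 3.471e-11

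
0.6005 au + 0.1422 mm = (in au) 0.6005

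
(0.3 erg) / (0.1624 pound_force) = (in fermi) 4.153e+07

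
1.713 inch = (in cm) 4.351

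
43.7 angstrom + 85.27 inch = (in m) 2.166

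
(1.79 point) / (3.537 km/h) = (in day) 7.439e-09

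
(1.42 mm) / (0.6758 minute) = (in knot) 6.807e-05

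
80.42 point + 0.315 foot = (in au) 8.314e-13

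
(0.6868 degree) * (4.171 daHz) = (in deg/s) 28.65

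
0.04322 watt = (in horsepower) 5.796e-05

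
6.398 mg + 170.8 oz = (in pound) 10.68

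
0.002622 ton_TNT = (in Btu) 1.04e+04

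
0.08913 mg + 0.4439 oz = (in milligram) 1.258e+04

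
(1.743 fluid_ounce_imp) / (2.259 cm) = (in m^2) 0.002192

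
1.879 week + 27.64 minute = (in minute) 1.897e+04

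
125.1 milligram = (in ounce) 0.004413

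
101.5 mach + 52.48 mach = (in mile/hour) 1.173e+05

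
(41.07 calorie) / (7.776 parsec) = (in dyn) 7.162e-11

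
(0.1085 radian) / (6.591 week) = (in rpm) 2.599e-07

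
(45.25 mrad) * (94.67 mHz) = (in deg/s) 0.2454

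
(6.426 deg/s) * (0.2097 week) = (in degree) 8.15e+05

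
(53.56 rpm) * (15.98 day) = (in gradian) 4.93e+08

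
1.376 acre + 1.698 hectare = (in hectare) 2.255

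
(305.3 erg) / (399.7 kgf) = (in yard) 8.518e-09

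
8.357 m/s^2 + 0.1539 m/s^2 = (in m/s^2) 8.511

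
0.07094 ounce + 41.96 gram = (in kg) 0.04397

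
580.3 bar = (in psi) 8417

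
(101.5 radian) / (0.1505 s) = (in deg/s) 3.864e+04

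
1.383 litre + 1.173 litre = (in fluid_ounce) 86.43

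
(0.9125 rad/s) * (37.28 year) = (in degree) 6.147e+10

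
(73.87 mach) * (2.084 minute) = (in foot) 1.032e+07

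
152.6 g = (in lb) 0.3364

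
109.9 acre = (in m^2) 4.447e+05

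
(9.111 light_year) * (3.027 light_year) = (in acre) 6.1e+29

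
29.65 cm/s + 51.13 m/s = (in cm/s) 5143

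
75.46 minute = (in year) 0.0001436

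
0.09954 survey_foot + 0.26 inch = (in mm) 36.94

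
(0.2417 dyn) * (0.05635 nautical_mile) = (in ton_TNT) 6.029e-14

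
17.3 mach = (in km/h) 2.121e+04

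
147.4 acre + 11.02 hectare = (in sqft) 7.607e+06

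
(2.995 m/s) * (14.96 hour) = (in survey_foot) 5.292e+05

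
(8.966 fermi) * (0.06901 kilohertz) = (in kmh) 2.227e-12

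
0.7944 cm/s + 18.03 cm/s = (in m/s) 0.1882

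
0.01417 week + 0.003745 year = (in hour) 35.19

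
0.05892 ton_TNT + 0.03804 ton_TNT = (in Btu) 3.845e+05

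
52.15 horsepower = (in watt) 3.889e+04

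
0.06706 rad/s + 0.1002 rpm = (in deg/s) 4.443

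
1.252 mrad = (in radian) 0.001252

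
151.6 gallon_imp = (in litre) 689.2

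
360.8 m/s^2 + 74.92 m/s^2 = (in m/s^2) 435.7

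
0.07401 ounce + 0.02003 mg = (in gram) 2.098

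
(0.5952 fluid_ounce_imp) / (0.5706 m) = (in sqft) 0.000319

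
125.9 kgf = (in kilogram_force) 125.9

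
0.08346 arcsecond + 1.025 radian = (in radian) 1.025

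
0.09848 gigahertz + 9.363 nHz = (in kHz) 9.848e+04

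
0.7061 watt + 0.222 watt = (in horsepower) 0.001245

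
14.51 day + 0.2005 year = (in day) 87.69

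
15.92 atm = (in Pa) 1.613e+06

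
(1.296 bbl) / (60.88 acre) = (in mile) 5.197e-10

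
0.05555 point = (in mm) 0.0196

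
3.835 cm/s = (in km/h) 0.1381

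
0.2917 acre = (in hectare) 0.118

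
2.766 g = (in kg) 0.002766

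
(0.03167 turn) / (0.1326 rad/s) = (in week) 2.481e-06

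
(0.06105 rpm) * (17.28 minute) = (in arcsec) 1.367e+06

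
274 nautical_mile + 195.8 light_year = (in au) 1.238e+07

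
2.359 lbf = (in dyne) 1.049e+06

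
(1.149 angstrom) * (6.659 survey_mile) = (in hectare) 1.231e-10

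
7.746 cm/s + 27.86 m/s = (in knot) 54.31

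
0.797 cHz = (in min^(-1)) 0.4782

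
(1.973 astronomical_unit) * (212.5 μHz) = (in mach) 1.842e+05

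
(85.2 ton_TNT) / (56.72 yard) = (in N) 6.873e+09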